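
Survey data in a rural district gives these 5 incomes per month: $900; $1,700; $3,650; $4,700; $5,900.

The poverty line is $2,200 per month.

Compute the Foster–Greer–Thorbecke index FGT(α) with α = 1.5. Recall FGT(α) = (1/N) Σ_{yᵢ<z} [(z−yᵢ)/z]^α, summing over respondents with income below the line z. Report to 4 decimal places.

0.1125

Poor units: $900, $1,700 (q = 2 of N = 5).
Relative gaps: (2200−900)/2200 = 0.5909; (2200−1700)/2200 = 0.2273.
Raised to α = 1.5: 0.45424; 0.10835.
Sum = 0.562583; FGT(1.5) = 0.562583 / 5 = 0.1125.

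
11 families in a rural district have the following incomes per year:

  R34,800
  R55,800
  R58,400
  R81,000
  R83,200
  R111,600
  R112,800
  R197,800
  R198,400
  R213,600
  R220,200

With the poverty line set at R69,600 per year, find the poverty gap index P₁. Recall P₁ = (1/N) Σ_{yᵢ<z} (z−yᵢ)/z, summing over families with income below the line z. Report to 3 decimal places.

Below the line: R34,800, R55,800, R58,400 (q = 3 of N = 11).
Gap ratios (z−y)/z: (69600−34800)/69600 = 0.5000; (69600−55800)/69600 = 0.1983; (69600−58400)/69600 = 0.1609.
Sum of shortfalls = 0.859195; P₁ averages over all N: 0.859195 / 11 = 0.078.

0.078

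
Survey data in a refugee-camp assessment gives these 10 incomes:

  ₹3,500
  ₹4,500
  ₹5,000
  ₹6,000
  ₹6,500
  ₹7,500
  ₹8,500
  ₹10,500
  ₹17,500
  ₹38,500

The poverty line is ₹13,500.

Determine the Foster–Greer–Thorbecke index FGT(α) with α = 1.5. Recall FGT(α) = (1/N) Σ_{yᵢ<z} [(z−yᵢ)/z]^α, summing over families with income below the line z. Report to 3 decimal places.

0.310

Below the line: ₹3,500, ₹4,500, ₹5,000, ₹6,000, ₹6,500, ₹7,500, ₹8,500, ₹10,500 (q = 8 of N = 10).
Shortfall ratios: (13500−3500)/13500 = 0.7407; (13500−4500)/13500 = 0.6667; (13500−5000)/13500 = 0.6296; (13500−6000)/13500 = 0.5556; (13500−6500)/13500 = 0.5185; (13500−7500)/13500 = 0.4444; (13500−8500)/13500 = 0.3704; (13500−10500)/13500 = 0.2222.
Raised to α = 1.5: 0.63753; 0.54433; 0.49961; 0.41409; 0.37338; 0.29630; 0.22540; 0.10476.
Sum = 3.095381; FGT(1.5) = 3.095381 / 10 = 0.310.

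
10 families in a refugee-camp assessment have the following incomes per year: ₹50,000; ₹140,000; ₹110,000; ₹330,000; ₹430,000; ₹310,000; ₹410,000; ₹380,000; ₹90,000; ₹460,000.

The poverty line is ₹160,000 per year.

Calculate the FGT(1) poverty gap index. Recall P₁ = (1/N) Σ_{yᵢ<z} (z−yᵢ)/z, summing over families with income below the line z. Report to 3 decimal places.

Poor units: ₹50,000, ₹90,000, ₹110,000, ₹140,000 (q = 4 of N = 10).
Gap ratios (z−y)/z: (160000−50000)/160000 = 0.6875; (160000−90000)/160000 = 0.4375; (160000−110000)/160000 = 0.3125; (160000−140000)/160000 = 0.1250.
Σ = 1.562500. Dividing by the full population N = 10 gives P₁ = 0.156.

0.156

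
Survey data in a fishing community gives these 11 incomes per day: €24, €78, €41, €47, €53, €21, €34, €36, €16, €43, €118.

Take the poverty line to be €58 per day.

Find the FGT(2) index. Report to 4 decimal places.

Poor units: €16, €21, €24, €34, €36, €41, €43, €47, €53 (q = 9 of N = 11).
Relative gaps: (58−16)/58 = 0.7241; (58−21)/58 = 0.6379; (58−24)/58 = 0.5862; (58−34)/58 = 0.4138; (58−36)/58 = 0.3793; (58−41)/58 = 0.2931; (58−43)/58 = 0.2586; (58−47)/58 = 0.1897; (58−53)/58 = 0.0862.
Squared: 0.5244; 0.4070; 0.3436; 0.1712; 0.1439; 0.0859; 0.0669; 0.0360; 0.0074.
Sum = 1.786266; P₂ = 1.786266 / 11 = 0.1624.

0.1624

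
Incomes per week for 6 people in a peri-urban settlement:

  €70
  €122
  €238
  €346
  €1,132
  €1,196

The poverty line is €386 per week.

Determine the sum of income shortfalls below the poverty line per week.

Below the line: €70, €122, €238, €346 (q = 4 of N = 6).
Individual gaps: 386−70 = 316; 386−122 = 264; 386−238 = 148; 386−346 = 40.
Aggregate gap = €768.

€768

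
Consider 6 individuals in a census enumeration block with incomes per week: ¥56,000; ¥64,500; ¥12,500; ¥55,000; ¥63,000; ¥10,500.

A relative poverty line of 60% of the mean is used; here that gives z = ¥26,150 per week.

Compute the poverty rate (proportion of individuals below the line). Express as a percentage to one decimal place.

2 of the 6 individuals have income below ¥26,150.
H = 2/6 = 33.3%.

33.3%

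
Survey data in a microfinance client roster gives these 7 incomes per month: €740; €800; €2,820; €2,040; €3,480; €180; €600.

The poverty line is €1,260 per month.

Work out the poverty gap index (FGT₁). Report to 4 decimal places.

Below the line: €180, €600, €740, €800 (q = 4 of N = 7).
Normalized shortfalls: (1260−180)/1260 = 0.8571; (1260−600)/1260 = 0.5238; (1260−740)/1260 = 0.4127; (1260−800)/1260 = 0.3651.
Σ = 2.158730. Dividing by the full population N = 7 gives P₁ = 0.3084.

0.3084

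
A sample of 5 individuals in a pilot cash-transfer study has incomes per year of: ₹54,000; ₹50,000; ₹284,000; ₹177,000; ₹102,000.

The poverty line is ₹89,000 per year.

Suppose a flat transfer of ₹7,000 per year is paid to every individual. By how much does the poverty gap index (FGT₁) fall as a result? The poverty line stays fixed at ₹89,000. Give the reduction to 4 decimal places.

Before: below the line — ₹50,000, ₹54,000; poverty gap index (FGT₁) = 0.166292.
After the ₹7,000 transfer: below the line — ₹57,000, ₹61,000; poverty gap index (FGT₁) = 0.134831.
Reduction = 0.166292 − 0.134831 = 0.0315.

0.0315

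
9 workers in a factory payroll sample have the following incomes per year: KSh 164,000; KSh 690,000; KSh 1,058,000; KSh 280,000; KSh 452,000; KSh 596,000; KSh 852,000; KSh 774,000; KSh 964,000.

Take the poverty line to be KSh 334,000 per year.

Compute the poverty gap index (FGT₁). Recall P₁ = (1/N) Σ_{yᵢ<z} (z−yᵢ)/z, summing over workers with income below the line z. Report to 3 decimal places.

0.075

Poor units: KSh 164,000, KSh 280,000 (q = 2 of N = 9).
Shortfall ratios: (334000−164000)/334000 = 0.5090; (334000−280000)/334000 = 0.1617.
Sum of shortfalls = 0.670659; P₁ averages over all N: 0.670659 / 9 = 0.075.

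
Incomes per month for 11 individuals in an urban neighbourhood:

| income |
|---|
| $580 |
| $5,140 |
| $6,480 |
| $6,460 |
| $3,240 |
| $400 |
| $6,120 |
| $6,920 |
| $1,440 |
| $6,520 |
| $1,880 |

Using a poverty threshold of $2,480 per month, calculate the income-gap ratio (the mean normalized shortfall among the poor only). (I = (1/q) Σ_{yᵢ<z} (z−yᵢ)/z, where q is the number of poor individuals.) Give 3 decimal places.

0.567

Incomes under z: $400, $580, $1,440, $1,880 (q = 4 of N = 11).
Shortfall ratios (z−y)/z: 0.8387, 0.7661, 0.4194, 0.2419; sum = 2.266129.
I averages over the q = 4 poor units only: 2.266129 / 4 = 0.567.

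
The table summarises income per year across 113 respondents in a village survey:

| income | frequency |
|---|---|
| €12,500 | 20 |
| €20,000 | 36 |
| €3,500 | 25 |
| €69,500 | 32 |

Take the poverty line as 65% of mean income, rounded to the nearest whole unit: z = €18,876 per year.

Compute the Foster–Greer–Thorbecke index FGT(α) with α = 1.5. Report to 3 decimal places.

0.197

Incomes under z: 25×€3,500, 20×€12,500 (q = 45 of N = 113).
Shortfall ratios: (18876−3500)/18876 = 0.8146 (×25); (18876−12500)/18876 = 0.3378 (×20).
Raised to α = 1.5: 0.73519 (×25); 0.19632 (×20).
Sum = 22.306108; FGT(1.5) = 22.306108 / 113 = 0.197.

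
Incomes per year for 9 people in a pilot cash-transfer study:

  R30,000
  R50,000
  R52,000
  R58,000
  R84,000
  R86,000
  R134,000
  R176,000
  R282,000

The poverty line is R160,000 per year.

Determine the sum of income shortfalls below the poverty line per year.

R626,000

Below the line: R30,000, R50,000, R52,000, R58,000, R84,000, R86,000, R134,000 (q = 7 of N = 9).
Individual gaps: 160000−30000 = 130000; 160000−50000 = 110000; 160000−52000 = 108000; 160000−58000 = 102000; 160000−84000 = 76000; 160000−86000 = 74000; 160000−134000 = 26000.
Aggregate gap = R626,000.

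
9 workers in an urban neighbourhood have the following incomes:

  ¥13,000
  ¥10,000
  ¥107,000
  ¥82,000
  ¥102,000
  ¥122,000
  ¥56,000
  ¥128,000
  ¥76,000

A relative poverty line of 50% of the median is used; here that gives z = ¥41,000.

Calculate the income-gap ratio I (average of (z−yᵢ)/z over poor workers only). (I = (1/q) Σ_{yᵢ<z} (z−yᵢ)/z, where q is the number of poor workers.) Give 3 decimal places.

0.720

Below z: ¥10,000, ¥13,000 (q = 2 of N = 9).
Shortfall ratios (z−y)/z: 0.7561, 0.6829; sum = 1.439024.
I averages over the q = 2 poor units only: 1.439024 / 2 = 0.720.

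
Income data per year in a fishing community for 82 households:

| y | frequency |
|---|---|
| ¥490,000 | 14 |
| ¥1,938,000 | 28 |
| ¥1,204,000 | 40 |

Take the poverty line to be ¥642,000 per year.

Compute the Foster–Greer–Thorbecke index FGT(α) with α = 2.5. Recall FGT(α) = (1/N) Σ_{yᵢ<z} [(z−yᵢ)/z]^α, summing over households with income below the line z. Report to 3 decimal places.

0.005

Below the line: 14×¥490,000 (q = 14 of N = 82).
Gap ratios (z−y)/z: (642000−490000)/642000 = 0.2368 (×14).
Raised to α = 2.5: 0.02728 (×14).
Sum = 0.381856; FGT(2.5) = 0.381856 / 82 = 0.005.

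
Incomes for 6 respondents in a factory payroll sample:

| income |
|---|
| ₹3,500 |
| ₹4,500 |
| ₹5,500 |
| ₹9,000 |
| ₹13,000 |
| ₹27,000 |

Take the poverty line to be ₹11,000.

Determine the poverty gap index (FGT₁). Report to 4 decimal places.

Below the line: ₹3,500, ₹4,500, ₹5,500, ₹9,000 (q = 4 of N = 6).
Normalized shortfalls: (11000−3500)/11000 = 0.6818; (11000−4500)/11000 = 0.5909; (11000−5500)/11000 = 0.5000; (11000−9000)/11000 = 0.1818.
Sum of shortfalls = 1.954545; P₁ averages over all N: 1.954545 / 6 = 0.3258.

0.3258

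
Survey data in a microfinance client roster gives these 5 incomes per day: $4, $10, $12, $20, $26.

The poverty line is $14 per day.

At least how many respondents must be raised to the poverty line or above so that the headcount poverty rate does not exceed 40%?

1

Currently q = 3 of N = 5 are below the line (H = 0.600).
A headcount ratio of at most 40% allows at most ⌊0.40 × 5⌋ = 2 poor respondents.
So at least 3 − 2 = 1 must be lifted.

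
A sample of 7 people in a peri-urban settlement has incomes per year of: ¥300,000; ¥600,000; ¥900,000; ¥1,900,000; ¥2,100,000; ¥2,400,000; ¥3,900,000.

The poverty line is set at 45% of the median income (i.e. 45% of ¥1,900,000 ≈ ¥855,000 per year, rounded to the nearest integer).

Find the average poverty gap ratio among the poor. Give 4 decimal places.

Incomes under z: ¥300,000, ¥600,000 (q = 2 of N = 7).
Shortfall ratios (z−y)/z: 0.6491, 0.2982; sum = 0.947368.
The income-gap ratio divides by q (the poor only): 0.947368 / 2 = 0.4737.

0.4737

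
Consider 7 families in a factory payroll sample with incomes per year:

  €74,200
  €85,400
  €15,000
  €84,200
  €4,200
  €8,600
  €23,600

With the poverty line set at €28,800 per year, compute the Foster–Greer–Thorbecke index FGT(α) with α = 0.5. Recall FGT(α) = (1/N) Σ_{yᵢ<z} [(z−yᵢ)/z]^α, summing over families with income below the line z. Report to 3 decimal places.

Poor units: €4,200, €8,600, €15,000, €23,600 (q = 4 of N = 7).
Relative gaps: (28800−4200)/28800 = 0.8542; (28800−8600)/28800 = 0.7014; (28800−15000)/28800 = 0.4792; (28800−23600)/28800 = 0.1806.
Raised to α = 0.5: 0.92421; 0.83749; 0.69222; 0.42492.
Sum = 2.878838; FGT(0.5) = 2.878838 / 7 = 0.411.

0.411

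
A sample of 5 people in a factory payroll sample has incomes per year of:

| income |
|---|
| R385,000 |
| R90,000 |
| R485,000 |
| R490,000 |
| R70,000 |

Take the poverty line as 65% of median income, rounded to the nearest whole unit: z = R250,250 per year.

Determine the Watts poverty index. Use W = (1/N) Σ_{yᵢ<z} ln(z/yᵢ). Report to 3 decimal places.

0.459

Below z: R70,000, R90,000 (q = 2 of N = 5).
ln(z/y) terms: ln(250250/70000) = 1.2740; ln(250250/90000) = 1.0227.
W = 2.296616 / 5 = 0.459.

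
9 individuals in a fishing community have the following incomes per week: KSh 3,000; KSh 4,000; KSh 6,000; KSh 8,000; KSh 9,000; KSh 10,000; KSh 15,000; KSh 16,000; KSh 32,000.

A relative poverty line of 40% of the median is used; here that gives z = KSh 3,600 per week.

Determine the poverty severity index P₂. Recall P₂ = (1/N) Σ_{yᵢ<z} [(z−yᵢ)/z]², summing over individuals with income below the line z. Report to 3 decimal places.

Poor units: KSh 3,000 (q = 1 of N = 9).
Relative gaps: (3600−3000)/3600 = 0.1667.
Squared: 0.0278.
Sum = 0.027778; P₂ = 0.027778 / 9 = 0.003.

0.003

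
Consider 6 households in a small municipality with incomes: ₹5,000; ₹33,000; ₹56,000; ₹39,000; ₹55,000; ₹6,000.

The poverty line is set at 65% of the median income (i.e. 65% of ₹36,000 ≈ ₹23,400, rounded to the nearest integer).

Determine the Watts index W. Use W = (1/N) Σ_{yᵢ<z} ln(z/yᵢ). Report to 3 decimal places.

Below the line: ₹5,000, ₹6,000 (q = 2 of N = 6).
ln(z/y) terms: ln(23400/5000) = 1.5433; ln(23400/6000) = 1.3610.
W = 2.904275 / 6 = 0.484.

0.484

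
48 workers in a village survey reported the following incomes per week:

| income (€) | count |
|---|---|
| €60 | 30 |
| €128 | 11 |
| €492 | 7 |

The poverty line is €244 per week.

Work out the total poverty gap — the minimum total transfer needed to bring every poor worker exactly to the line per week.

€6,796

Below z: 30×€60, 11×€128 (q = 41 of N = 48).
Individual gaps: 30×(244−60) = 5520; 11×(244−128) = 1276.
Aggregate gap = €6,796.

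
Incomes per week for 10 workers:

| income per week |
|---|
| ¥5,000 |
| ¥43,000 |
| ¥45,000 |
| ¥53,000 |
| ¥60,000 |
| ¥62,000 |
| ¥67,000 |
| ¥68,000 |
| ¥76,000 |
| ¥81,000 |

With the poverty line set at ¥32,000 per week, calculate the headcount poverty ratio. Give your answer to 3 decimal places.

1 of the 10 workers have income below ¥32,000.
H = 1/10 = 0.100.

0.100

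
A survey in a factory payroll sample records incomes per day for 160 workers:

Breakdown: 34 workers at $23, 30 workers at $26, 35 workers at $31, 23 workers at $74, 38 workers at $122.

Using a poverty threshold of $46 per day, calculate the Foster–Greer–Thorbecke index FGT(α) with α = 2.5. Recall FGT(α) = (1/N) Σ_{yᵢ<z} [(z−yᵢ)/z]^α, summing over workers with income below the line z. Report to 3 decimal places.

Incomes under z: 34×$23, 30×$26, 35×$31 (q = 99 of N = 160).
Normalized shortfalls: (46−23)/46 = 0.5000 (×34); (46−26)/46 = 0.4348 (×30); (46−31)/46 = 0.3261 (×35).
Raised to α = 2.5: 0.17678 (×34); 0.12465 (×30); 0.06072 (×35).
Sum = 11.875014; FGT(2.5) = 11.875014 / 160 = 0.074.

0.074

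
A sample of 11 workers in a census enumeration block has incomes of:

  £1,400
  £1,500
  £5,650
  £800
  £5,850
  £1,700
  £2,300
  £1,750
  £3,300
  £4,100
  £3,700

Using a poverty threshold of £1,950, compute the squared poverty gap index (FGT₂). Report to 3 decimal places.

Below the line: £800, £1,400, £1,500, £1,700, £1,750 (q = 5 of N = 11).
Shortfall ratios: (1950−800)/1950 = 0.5897; (1950−1400)/1950 = 0.2821; (1950−1500)/1950 = 0.2308; (1950−1700)/1950 = 0.1282; (1950−1750)/1950 = 0.1026.
Squared: 0.3478; 0.0796; 0.0533; 0.0164; 0.0105.
Sum = 0.507561; P₂ = 0.507561 / 11 = 0.046.

0.046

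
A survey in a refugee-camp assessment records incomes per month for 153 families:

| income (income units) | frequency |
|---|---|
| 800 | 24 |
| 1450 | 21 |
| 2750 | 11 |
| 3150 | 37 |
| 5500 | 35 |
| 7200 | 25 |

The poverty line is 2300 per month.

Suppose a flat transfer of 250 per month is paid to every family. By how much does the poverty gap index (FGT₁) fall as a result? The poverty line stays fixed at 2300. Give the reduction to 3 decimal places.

0.032

Before: below the line — 24×800, 21×1450; poverty gap index (FGT₁) = 0.15303.
After the 250 transfer: below the line — 24×1050, 21×1700; poverty gap index (FGT₁) = 0.12106.
Reduction = 0.15303 − 0.12106 = 0.032.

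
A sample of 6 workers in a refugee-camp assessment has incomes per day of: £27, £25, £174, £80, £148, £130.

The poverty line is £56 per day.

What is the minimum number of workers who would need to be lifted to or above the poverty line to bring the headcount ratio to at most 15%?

2

Currently q = 2 of N = 6 are below the line (H = 0.333).
A headcount ratio of at most 15% allows at most ⌊0.15 × 6⌋ = 0 poor workers.
So at least 2 − 0 = 2 must be lifted.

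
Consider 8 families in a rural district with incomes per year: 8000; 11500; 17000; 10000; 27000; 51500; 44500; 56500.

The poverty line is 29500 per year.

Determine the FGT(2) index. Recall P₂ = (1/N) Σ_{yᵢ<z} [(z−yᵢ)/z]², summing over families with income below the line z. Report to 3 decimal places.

0.191

Below z: 8000, 10000, 11500, 17000, 27000 (q = 5 of N = 8).
Normalized shortfalls: (29500−8000)/29500 = 0.7288; (29500−10000)/29500 = 0.6610; (29500−11500)/29500 = 0.6102; (29500−17000)/29500 = 0.4237; (29500−27000)/29500 = 0.0847.
Squared: 0.5312; 0.4369; 0.3723; 0.1795; 0.0072.
Sum = 1.527147; P₂ = 1.527147 / 8 = 0.191.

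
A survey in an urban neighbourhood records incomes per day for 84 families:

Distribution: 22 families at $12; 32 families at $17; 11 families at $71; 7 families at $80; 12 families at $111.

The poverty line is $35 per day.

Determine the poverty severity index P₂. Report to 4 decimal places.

0.2139

Poor units: 22×$12, 32×$17 (q = 54 of N = 84).
Normalized shortfalls: (35−12)/35 = 0.6571 (×22); (35−17)/35 = 0.5143 (×32).
Squared: 0.4318 (×22); 0.2645 (×32).
Sum = 17.964082; P₂ = 17.964082 / 84 = 0.2139.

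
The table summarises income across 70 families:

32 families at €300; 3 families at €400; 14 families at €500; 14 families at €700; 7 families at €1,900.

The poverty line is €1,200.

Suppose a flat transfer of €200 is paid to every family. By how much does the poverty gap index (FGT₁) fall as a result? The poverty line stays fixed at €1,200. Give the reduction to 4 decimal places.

0.1500

Before: below the line — 32×€300, 3×€400, 14×€500, 14×€700; poverty gap index (FGT₁) = 0.571429.
After the €200 transfer: below the line — 32×€500, 3×€600, 14×€700, 14×€900; poverty gap index (FGT₁) = 0.421429.
Reduction = 0.571429 − 0.421429 = 0.1500.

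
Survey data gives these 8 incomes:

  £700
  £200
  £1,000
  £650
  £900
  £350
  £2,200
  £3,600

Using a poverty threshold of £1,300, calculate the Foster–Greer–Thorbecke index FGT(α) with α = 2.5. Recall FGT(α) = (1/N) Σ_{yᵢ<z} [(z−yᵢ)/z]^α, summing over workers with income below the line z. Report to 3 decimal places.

0.189

Poor units: £200, £350, £650, £700, £900, £1,000 (q = 6 of N = 8).
Shortfall ratios: (1300−200)/1300 = 0.8462; (1300−350)/1300 = 0.7308; (1300−650)/1300 = 0.5000; (1300−700)/1300 = 0.4615; (1300−900)/1300 = 0.3077; (1300−1000)/1300 = 0.2308.
Raised to α = 2.5: 0.65860; 0.45651; 0.17678; 0.14472; 0.05252; 0.02558.
Sum = 1.514705; FGT(2.5) = 1.514705 / 8 = 0.189.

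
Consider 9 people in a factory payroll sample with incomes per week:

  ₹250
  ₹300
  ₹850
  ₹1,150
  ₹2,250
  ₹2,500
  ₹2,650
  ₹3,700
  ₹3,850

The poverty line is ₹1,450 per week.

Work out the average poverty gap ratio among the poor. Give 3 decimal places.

0.560

Poor units: ₹250, ₹300, ₹850, ₹1,150 (q = 4 of N = 9).
Shortfall ratios (z−y)/z: 0.8276, 0.7931, 0.4138, 0.2069; sum = 2.241379.
I averages over the q = 4 poor units only: 2.241379 / 4 = 0.560.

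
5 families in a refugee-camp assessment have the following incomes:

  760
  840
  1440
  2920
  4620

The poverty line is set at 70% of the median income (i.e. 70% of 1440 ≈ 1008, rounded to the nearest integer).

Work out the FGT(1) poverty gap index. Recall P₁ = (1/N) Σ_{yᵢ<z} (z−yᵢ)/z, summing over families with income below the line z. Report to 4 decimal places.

Below z: 760, 840 (q = 2 of N = 5).
Normalized shortfalls: (1008−760)/1008 = 0.2460; (1008−840)/1008 = 0.1667.
Σ = 0.412698. Dividing by the full population N = 5 gives P₁ = 0.0825.

0.0825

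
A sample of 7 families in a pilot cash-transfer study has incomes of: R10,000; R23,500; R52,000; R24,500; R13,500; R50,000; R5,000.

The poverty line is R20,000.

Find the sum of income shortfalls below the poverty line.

R31,500

Incomes under z: R5,000, R10,000, R13,500 (q = 3 of N = 7).
Individual gaps: 20000−5000 = 15000; 20000−10000 = 10000; 20000−13500 = 6500.
Aggregate gap = R31,500.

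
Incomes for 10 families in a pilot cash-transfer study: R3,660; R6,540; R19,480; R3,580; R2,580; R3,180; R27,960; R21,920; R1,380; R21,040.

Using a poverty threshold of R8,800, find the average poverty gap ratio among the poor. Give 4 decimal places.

Below the line: R1,380, R2,580, R3,180, R3,580, R3,660, R6,540 (q = 6 of N = 10).
Relative gaps: 0.8432, 0.7068, 0.6386, 0.5932, 0.5841, 0.2568; sum = 3.622727.
The income-gap ratio divides by q (the poor only): 3.622727 / 6 = 0.6038.

0.6038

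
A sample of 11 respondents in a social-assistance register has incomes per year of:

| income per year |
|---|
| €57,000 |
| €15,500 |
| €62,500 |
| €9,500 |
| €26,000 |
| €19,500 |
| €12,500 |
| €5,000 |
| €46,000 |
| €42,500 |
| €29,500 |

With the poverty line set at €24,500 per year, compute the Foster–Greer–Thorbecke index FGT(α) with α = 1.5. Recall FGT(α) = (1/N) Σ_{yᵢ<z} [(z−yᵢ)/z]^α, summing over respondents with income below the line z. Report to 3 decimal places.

0.168

Poor units: €5,000, €9,500, €12,500, €15,500, €19,500 (q = 5 of N = 11).
Normalized shortfalls: (24500−5000)/24500 = 0.7959; (24500−9500)/24500 = 0.6122; (24500−12500)/24500 = 0.4898; (24500−15500)/24500 = 0.3673; (24500−19500)/24500 = 0.2041.
Raised to α = 1.5: 0.71007; 0.47906; 0.34279; 0.22265; 0.09219.
Sum = 1.846757; FGT(1.5) = 1.846757 / 11 = 0.168.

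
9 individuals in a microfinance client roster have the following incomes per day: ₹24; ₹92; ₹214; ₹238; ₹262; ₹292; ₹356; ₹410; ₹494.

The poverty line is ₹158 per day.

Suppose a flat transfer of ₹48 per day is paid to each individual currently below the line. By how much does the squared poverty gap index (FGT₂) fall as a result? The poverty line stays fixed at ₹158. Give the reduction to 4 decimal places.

Before: below the line — ₹24, ₹92; squared poverty gap index (FGT₂) = 0.099307.
After the ₹48 transfer: below the line — ₹72, ₹140; squared poverty gap index (FGT₂) = 0.034361.
Reduction = 0.099307 − 0.034361 = 0.0649.

0.0649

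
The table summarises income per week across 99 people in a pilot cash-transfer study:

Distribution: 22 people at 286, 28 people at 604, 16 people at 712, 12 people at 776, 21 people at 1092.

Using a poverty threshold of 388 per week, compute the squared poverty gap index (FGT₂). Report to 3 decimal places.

0.015

Below the line: 22×286 (q = 22 of N = 99).
Shortfall ratios: (388−286)/388 = 0.2629 (×22).
Squared: 0.0691 (×22).
Sum = 1.520406; P₂ = 1.520406 / 99 = 0.015.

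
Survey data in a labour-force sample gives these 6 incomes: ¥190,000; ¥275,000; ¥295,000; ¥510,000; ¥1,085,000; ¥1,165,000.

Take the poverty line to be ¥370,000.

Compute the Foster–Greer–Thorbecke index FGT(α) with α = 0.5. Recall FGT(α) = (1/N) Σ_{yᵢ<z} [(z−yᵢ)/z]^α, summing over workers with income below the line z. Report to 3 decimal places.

0.276

Incomes under z: ¥190,000, ¥275,000, ¥295,000 (q = 3 of N = 6).
Shortfall ratios: (370000−190000)/370000 = 0.4865; (370000−275000)/370000 = 0.2568; (370000−295000)/370000 = 0.2027.
Raised to α = 0.5: 0.69749; 0.50671; 0.45023.
Sum = 1.654423; FGT(0.5) = 1.654423 / 6 = 0.276.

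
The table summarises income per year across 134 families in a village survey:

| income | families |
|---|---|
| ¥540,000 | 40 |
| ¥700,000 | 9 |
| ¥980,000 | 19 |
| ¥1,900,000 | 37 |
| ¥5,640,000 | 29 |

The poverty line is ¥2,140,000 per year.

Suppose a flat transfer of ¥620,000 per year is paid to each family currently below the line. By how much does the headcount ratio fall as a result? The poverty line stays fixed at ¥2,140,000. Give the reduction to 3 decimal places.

Before: below the line — 40×¥540,000, 9×¥700,000, 19×¥980,000, 37×¥1,900,000; headcount ratio = 0.78358.
After the ¥620,000 transfer: below the line — 40×¥1,160,000, 9×¥1,320,000, 19×¥1,600,000; headcount ratio = 0.50746.
Reduction = 0.78358 − 0.50746 = 0.276.

0.276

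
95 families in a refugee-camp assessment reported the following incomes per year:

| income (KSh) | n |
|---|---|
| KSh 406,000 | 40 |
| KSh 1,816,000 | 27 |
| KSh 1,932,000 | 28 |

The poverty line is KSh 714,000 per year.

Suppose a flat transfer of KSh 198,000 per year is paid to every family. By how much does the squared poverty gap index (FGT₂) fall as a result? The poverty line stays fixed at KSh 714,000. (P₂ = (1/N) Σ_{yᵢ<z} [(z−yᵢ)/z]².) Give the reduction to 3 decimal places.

0.068

Before: below the line — 40×KSh 406,000; squared poverty gap index (FGT₂) = 0.07835.
After the KSh 198,000 transfer: below the line — 40×KSh 604,000; squared poverty gap index (FGT₂) = 0.00999.
Reduction = 0.07835 − 0.00999 = 0.068.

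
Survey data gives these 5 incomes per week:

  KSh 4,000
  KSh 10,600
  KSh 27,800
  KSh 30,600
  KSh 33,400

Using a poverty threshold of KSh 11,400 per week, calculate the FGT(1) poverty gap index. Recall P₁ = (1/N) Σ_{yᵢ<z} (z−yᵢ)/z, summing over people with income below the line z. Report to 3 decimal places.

0.144

Below z: KSh 4,000, KSh 10,600 (q = 2 of N = 5).
Shortfall ratios: (11400−4000)/11400 = 0.6491; (11400−10600)/11400 = 0.0702.
Σ = 0.719298. Dividing by the full population N = 5 gives P₁ = 0.144.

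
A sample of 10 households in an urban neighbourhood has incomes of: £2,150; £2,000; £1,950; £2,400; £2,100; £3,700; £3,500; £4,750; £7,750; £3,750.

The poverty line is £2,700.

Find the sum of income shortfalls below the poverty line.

£2,900

Incomes under z: £1,950, £2,000, £2,100, £2,150, £2,400 (q = 5 of N = 10).
Individual gaps: 2700−1950 = 750; 2700−2000 = 700; 2700−2100 = 600; 2700−2150 = 550; 2700−2400 = 300.
Aggregate gap = £2,900.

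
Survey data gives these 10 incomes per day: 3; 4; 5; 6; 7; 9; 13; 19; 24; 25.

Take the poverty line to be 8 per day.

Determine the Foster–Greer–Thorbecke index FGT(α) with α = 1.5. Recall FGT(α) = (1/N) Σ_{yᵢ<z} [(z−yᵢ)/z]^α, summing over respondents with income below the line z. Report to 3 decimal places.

0.125

Below the line: 3, 4, 5, 6, 7 (q = 5 of N = 10).
Gap ratios (z−y)/z: (8−3)/8 = 0.6250; (8−4)/8 = 0.5000; (8−5)/8 = 0.3750; (8−6)/8 = 0.2500; (8−7)/8 = 0.1250.
Raised to α = 1.5: 0.49411; 0.35355; 0.22964; 0.12500; 0.04419.
Sum = 1.246493; FGT(1.5) = 1.246493 / 10 = 0.125.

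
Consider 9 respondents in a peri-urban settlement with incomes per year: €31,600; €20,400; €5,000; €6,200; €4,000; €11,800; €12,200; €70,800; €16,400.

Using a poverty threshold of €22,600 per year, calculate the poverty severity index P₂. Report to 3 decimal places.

Poor units: €4,000, €5,000, €6,200, €11,800, €12,200, €16,400, €20,400 (q = 7 of N = 9).
Shortfall ratios: (22600−4000)/22600 = 0.8230; (22600−5000)/22600 = 0.7788; (22600−6200)/22600 = 0.7257; (22600−11800)/22600 = 0.4779; (22600−12200)/22600 = 0.4602; (22600−16400)/22600 = 0.2743; (22600−20400)/22600 = 0.0973.
Squared: 0.6773; 0.6065; 0.5266; 0.2284; 0.2118; 0.0753; 0.0095.
Sum = 2.335265; P₂ = 2.335265 / 9 = 0.259.

0.259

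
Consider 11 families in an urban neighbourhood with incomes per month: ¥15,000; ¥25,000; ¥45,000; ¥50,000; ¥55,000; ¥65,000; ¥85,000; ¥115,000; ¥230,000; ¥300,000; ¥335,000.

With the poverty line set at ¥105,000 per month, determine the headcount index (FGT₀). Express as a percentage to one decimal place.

7 of the 11 families have income below ¥105,000.
H = 7/11 = 63.6%.

63.6%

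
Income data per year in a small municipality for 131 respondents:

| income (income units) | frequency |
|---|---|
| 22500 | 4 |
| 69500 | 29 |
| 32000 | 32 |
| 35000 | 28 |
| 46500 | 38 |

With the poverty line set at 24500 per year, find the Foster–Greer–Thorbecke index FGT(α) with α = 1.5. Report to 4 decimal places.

Incomes under z: 4×22500 (q = 4 of N = 131).
Shortfall ratios: (24500−22500)/24500 = 0.0816 (×4).
Raised to α = 1.5: 0.02332 (×4).
Sum = 0.093294; FGT(1.5) = 0.093294 / 131 = 0.0007.

0.0007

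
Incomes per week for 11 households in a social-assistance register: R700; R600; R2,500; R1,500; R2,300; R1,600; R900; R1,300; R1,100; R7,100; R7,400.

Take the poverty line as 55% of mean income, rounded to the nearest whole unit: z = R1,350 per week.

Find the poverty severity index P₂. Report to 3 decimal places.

Poor units: R600, R700, R900, R1,100, R1,300 (q = 5 of N = 11).
Normalized shortfalls: (1350−600)/1350 = 0.5556; (1350−700)/1350 = 0.4815; (1350−900)/1350 = 0.3333; (1350−1100)/1350 = 0.1852; (1350−1300)/1350 = 0.0370.
Squared: 0.3086; 0.2318; 0.1111; 0.0343; 0.0014.
Sum = 0.687243; P₂ = 0.687243 / 11 = 0.062.

0.062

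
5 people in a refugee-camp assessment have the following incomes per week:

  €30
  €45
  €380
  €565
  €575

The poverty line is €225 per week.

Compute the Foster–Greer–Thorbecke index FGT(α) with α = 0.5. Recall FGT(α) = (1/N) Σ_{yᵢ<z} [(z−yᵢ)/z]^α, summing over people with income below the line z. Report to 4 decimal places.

0.3651

Poor units: €30, €45 (q = 2 of N = 5).
Normalized shortfalls: (225−30)/225 = 0.8667; (225−45)/225 = 0.8000.
Raised to α = 0.5: 0.93095; 0.89443.
Sum = 1.825377; FGT(0.5) = 1.825377 / 5 = 0.3651.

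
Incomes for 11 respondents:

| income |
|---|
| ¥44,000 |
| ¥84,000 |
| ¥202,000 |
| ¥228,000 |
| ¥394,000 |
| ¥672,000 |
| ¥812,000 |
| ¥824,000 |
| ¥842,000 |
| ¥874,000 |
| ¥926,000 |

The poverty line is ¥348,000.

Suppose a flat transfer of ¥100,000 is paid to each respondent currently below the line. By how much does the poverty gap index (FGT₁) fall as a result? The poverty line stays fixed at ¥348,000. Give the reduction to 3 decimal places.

0.104

Before: below the line — ¥44,000, ¥84,000, ¥202,000, ¥228,000; poverty gap index (FGT₁) = 0.21787.
After the ¥100,000 transfer: below the line — ¥144,000, ¥184,000, ¥302,000, ¥328,000; poverty gap index (FGT₁) = 0.11338.
Reduction = 0.21787 − 0.11338 = 0.104.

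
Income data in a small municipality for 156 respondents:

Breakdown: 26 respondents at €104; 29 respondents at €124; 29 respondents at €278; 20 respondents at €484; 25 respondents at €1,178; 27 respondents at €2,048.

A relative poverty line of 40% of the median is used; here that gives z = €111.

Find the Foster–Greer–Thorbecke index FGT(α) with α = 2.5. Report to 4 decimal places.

0.0002

Incomes under z: 26×€104 (q = 26 of N = 156).
Normalized shortfalls: (111−104)/111 = 0.0631 (×26).
Raised to α = 2.5: 0.00100 (×26).
Sum = 0.025966; FGT(2.5) = 0.025966 / 156 = 0.0002.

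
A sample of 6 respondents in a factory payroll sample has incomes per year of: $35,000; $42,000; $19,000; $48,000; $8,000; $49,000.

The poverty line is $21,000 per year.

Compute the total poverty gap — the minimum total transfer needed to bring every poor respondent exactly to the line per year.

$15,000

Incomes under z: $8,000, $19,000 (q = 2 of N = 6).
Individual gaps: 21000−8000 = 13000; 21000−19000 = 2000.
Aggregate gap = $15,000.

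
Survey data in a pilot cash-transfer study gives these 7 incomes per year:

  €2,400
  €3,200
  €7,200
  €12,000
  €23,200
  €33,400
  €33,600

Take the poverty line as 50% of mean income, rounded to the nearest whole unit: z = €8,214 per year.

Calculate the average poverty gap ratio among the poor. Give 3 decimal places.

Poor units: €2,400, €3,200, €7,200 (q = 3 of N = 7).
Shortfall ratios (z−y)/z: 0.7078, 0.6104, 0.1234; sum = 1.441685.
I averages over the q = 3 poor units only: 1.441685 / 3 = 0.481.

0.481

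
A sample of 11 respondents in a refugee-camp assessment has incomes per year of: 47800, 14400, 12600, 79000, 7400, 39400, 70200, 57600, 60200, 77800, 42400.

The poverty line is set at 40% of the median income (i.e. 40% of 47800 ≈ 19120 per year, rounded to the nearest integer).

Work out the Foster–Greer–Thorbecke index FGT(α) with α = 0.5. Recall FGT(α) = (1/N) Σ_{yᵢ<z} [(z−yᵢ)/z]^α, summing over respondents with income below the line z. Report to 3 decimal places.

Below z: 7400, 12600, 14400 (q = 3 of N = 11).
Relative gaps: (19120−7400)/19120 = 0.6130; (19120−12600)/19120 = 0.3410; (19120−14400)/19120 = 0.2469.
Raised to α = 0.5: 0.78292; 0.58396; 0.49685.
Sum = 1.863732; FGT(0.5) = 1.863732 / 11 = 0.169.

0.169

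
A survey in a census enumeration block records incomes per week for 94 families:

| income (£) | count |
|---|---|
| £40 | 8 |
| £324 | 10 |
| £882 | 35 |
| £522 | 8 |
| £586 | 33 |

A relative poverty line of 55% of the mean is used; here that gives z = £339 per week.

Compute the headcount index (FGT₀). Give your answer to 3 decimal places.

18 of the 94 families have income below £339.
H = 18/94 = 0.191.

0.191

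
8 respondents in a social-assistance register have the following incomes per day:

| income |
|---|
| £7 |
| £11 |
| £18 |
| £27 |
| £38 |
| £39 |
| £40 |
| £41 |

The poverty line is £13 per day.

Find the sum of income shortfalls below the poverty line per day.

Poor units: £7, £11 (q = 2 of N = 8).
Individual gaps: 13−7 = 6; 13−11 = 2.
Aggregate gap = £8.

£8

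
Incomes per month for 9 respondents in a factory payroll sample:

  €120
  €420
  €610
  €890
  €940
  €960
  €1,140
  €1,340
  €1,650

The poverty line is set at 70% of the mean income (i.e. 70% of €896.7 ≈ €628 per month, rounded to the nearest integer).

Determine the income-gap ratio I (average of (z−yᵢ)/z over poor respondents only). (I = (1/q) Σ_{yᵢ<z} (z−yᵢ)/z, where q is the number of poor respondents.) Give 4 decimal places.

0.3896

Below z: €120, €420, €610 (q = 3 of N = 9).
Shortfall ratios (z−y)/z: 0.8089, 0.3312, 0.0287; sum = 1.168790.
I averages over the q = 3 poor units only: 1.168790 / 3 = 0.3896.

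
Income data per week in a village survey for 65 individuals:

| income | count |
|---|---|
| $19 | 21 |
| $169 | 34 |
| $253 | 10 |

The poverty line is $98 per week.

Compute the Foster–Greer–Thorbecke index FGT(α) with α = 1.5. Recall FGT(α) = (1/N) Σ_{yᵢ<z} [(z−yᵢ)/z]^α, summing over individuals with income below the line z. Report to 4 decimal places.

0.2338

Incomes under z: 21×$19 (q = 21 of N = 65).
Shortfall ratios: (98−19)/98 = 0.8061 (×21).
Raised to α = 1.5: 0.72377 (×21).
Sum = 15.199203; FGT(1.5) = 15.199203 / 65 = 0.2338.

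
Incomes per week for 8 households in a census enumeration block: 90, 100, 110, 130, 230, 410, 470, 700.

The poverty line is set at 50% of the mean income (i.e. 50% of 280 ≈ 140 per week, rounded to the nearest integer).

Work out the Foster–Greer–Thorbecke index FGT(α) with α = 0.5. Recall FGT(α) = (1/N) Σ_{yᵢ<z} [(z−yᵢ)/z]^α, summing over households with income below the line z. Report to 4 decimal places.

0.2328

Below z: 90, 100, 110, 130 (q = 4 of N = 8).
Relative gaps: (140−90)/140 = 0.3571; (140−100)/140 = 0.2857; (140−110)/140 = 0.2143; (140−130)/140 = 0.0714.
Raised to α = 0.5: 0.59761; 0.53452; 0.46291; 0.26726.
Sum = 1.862308; FGT(0.5) = 1.862308 / 8 = 0.2328.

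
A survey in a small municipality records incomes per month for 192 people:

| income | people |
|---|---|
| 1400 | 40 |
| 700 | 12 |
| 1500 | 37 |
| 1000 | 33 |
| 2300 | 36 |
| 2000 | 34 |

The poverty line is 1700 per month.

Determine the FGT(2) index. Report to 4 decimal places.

0.0599

Incomes under z: 12×700, 33×1000, 40×1400, 37×1500 (q = 122 of N = 192).
Gap ratios (z−y)/z: (1700−700)/1700 = 0.5882 (×12); (1700−1000)/1700 = 0.4118 (×33); (1700−1400)/1700 = 0.1765 (×40); (1700−1500)/1700 = 0.1176 (×37).
Squared: 0.3460 (×12); 0.1696 (×33); 0.0311 (×40); 0.0138 (×37).
Sum = 11.505190; P₂ = 11.505190 / 192 = 0.0599.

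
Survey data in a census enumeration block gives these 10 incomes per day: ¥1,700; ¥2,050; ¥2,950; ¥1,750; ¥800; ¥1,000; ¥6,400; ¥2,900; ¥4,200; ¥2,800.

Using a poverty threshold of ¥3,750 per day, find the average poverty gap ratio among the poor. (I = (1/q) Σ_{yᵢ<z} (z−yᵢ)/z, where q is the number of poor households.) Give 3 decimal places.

Below z: ¥800, ¥1,000, ¥1,700, ¥1,750, ¥2,050, ¥2,800, ¥2,900, ¥2,950 (q = 8 of N = 10).
Shortfall ratios (z−y)/z: 0.7867, 0.7333, 0.5467, 0.5333, 0.4533, 0.2533, 0.2267, 0.2133; sum = 3.746667.
The income-gap ratio divides by q (the poor only): 3.746667 / 8 = 0.468.

0.468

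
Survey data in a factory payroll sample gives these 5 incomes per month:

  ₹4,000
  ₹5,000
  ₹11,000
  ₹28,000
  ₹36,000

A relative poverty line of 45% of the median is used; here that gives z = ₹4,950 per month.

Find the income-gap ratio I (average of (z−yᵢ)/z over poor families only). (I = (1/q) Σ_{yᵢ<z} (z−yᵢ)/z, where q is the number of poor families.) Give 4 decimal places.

Below z: ₹4,000 (q = 1 of N = 5).
Shortfall ratios (z−y)/z: 0.1919; sum = 0.191919.
I averages over the q = 1 poor units only: 0.191919 / 1 = 0.1919.

0.1919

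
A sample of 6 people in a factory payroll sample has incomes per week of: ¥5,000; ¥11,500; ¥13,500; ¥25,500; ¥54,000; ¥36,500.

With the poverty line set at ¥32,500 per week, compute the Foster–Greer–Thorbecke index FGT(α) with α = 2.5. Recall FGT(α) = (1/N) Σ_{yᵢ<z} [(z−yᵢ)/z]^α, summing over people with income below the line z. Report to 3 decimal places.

Poor units: ¥5,000, ¥11,500, ¥13,500, ¥25,500 (q = 4 of N = 6).
Shortfall ratios: (32500−5000)/32500 = 0.8462; (32500−11500)/32500 = 0.6462; (32500−13500)/32500 = 0.5846; (32500−25500)/32500 = 0.2154.
Raised to α = 2.5: 0.65860; 0.33561; 0.26132; 0.02153.
Sum = 1.277068; FGT(2.5) = 1.277068 / 6 = 0.213.

0.213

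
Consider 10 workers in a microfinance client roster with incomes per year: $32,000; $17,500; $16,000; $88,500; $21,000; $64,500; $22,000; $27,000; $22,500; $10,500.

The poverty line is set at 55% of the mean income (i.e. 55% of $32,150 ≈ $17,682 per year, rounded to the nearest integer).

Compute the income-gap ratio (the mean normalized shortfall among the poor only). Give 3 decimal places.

Incomes under z: $10,500, $16,000, $17,500 (q = 3 of N = 10).
Relative gaps: 0.4062, 0.0951, 0.0103; sum = 0.511594.
I averages over the q = 3 poor units only: 0.511594 / 3 = 0.171.

0.171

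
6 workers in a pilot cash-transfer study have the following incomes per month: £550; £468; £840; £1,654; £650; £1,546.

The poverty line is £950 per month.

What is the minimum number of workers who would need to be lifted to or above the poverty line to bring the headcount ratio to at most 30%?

4 of the 6 workers are poor, so H = 4/6 = 0.667.
A headcount ratio of at most 30% allows at most ⌊0.30 × 6⌋ = 1 poor workers.
So at least 4 − 1 = 3 must be lifted.

3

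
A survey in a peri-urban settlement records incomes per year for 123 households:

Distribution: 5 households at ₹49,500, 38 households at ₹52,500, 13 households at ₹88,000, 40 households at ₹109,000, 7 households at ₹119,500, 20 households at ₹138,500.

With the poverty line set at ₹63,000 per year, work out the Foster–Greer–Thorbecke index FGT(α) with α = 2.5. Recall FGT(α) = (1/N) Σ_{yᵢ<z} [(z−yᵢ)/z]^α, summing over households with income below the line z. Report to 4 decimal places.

0.0044

Incomes under z: 5×₹49,500, 38×₹52,500 (q = 43 of N = 123).
Normalized shortfalls: (63000−49500)/63000 = 0.2143 (×5); (63000−52500)/63000 = 0.1667 (×38).
Raised to α = 2.5: 0.02126 (×5); 0.01134 (×38).
Sum = 0.537209; FGT(2.5) = 0.537209 / 123 = 0.0044.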